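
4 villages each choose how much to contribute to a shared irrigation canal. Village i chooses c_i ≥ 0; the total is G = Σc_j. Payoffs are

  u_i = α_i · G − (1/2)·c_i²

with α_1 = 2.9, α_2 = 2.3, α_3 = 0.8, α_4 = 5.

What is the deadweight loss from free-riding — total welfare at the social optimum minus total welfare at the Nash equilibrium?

140.67

Village i's FOC: ∂u_i/∂c_i = α_i − c_i = 0, so c_i* = α_i.
NE contributions = (2.9, 2.3, 0.8, 5); G = 11.
W^NE = (Σα)·G − ½Σα_i² = 11² − ½·39.34 = 101.33.
Planner sets c_i = Σα_j = 11 for every i, so G^SO = 4·11 = 44.
W^SO = (Σα)·G^SO − ½·4·(Σα)² = (4/2)·11² = 242.
Deadweight loss = W^SO − W^NE = 140.67.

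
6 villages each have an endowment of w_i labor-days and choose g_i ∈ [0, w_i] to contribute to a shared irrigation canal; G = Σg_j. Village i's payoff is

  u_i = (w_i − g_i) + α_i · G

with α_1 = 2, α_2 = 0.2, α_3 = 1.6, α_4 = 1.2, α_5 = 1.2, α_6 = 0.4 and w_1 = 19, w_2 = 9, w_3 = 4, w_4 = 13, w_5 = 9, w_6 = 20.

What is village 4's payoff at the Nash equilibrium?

54

∂u_i/∂g_i = α_i − 1, so village i contributes w_i if α_i > 1, else 0.
α_i > 1 for i ∈ {1, 3, 4, 5}; NE contributions (19, 0, 4, 13, 9, 0), G = 45.
u_4 = (13 − 13) + 1.2·45 = 54.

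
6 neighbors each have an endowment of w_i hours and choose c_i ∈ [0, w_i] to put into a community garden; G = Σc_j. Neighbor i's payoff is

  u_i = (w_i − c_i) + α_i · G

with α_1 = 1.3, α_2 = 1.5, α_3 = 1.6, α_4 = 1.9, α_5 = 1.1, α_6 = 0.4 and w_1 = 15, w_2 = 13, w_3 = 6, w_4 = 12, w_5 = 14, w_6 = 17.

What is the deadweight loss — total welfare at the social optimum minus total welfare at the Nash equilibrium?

115.6

∂u_i/∂c_i = α_i − 1, so neighbor i contributes w_i if α_i > 1, else 0.
α_i > 1 for i ∈ {1, 2, 3, 4, 5}; NE contributions (15, 13, 6, 12, 14, 0), G = 60.
W^NE = Σw_i − G^NE + (Σα_i)·G^NE = 77 + 6.8·60 = 485.
Planner: ∂(Σu_j)/∂c_i = Σα_j − 1 = 6.8 > 0, so everyone contributes w_i; G^SO = 77, W^SO = 77 + 6.8·77 = 600.6.
Deadweight loss = 115.6.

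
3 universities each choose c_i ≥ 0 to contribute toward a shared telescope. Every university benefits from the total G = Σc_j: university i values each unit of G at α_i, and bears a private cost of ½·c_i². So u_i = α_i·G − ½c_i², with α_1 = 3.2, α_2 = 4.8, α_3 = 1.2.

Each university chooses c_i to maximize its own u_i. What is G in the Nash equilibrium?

University i's FOC: ∂u_i/∂c_i = α_i − c_i = 0, so c_i* = α_i.
NE contributions = (3.2, 4.8, 1.2); G = 9.2.

9.2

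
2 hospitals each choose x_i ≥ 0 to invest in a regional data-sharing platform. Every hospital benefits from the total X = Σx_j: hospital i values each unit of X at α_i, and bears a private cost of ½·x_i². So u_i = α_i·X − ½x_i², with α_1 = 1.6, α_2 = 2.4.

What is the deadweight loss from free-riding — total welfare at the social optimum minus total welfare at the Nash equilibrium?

Hospital i's FOC: ∂u_i/∂x_i = α_i − x_i = 0, so x_i* = α_i.
NE contributions = (1.6, 2.4); X = 4.
W^NE = (Σα)·X − ½Σα_i² = 4² − ½·8.32 = 11.84.
Planner sets x_i = Σα_j = 4 for every i, so X^SO = 2·4 = 8.
W^SO = (Σα)·X^SO − ½·2·(Σα)² = (2/2)·4² = 16.
Deadweight loss = W^SO − W^NE = 4.16.

4.16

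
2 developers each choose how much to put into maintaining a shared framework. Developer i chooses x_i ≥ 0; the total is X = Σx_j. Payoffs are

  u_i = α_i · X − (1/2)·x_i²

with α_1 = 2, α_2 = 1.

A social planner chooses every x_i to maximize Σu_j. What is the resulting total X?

6

Planner FOC: ∂(Σu_j)/∂x_i = (Σα_j) − x_i = 0, so x_i^SO = Σα_j = 3 for every i; X^SO = 6.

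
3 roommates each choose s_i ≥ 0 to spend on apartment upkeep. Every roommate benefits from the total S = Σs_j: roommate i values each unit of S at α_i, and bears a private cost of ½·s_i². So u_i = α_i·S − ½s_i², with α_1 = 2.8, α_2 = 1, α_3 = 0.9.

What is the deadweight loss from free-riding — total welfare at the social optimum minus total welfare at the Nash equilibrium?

15.87

Roommate i's FOC: ∂u_i/∂s_i = α_i − s_i = 0, so s_i* = α_i.
NE contributions = (2.8, 1, 0.9); S = 4.7.
W^NE = (Σα)·S − ½Σα_i² = 4.7² − ½·9.65 = 17.265.
Planner sets s_i = Σα_j = 4.7 for every i, so S^SO = 3·4.7 = 14.1.
W^SO = (Σα)·S^SO − ½·3·(Σα)² = (3/2)·4.7² = 33.135.
Deadweight loss = W^SO − W^NE = 15.87.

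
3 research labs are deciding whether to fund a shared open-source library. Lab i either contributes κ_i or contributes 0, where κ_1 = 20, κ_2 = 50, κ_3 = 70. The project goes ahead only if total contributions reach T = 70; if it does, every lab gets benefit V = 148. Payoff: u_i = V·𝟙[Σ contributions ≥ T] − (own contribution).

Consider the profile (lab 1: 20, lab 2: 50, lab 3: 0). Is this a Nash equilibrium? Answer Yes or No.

Total = 70 ≥ 70: provided.
Lab 1 (pledges 20, payoff 128): dropping to 0 → total 50, payoff 0. No gain.
Lab 2 (pledges 50, payoff 98): dropping to 0 → total 20, payoff 0. No gain.
Lab 3 (pledges 0, payoff 148): pledging 70 → total 140, payoff 78. No gain.

Yes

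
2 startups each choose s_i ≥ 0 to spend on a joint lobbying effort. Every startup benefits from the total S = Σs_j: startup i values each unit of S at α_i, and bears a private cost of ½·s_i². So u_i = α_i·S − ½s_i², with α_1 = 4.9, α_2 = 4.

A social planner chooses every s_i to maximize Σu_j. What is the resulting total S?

17.8

Planner FOC: ∂(Σu_j)/∂s_i = (Σα_j) − s_i = 0, so s_i^SO = Σα_j = 8.9 for every i; S^SO = 17.8.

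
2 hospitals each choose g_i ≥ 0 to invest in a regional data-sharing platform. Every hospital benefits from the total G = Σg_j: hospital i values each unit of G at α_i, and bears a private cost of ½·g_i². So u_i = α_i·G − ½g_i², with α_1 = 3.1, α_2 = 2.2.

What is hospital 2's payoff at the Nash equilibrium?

9.24

Hospital i's FOC: ∂u_i/∂g_i = α_i − g_i = 0, so g_i* = α_i.
NE contributions = (3.1, 2.2); G = 5.3.
u_2 = α_2·G − ½·(g_2)² = 2.2·5.3 − ½·2.2² = 9.24.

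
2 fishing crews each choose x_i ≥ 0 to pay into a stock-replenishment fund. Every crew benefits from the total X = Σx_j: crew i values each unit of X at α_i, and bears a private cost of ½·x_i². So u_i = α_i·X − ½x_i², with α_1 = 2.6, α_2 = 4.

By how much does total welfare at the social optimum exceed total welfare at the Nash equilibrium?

11.38

Crew i's FOC: ∂u_i/∂x_i = α_i − x_i = 0, so x_i* = α_i.
NE contributions = (2.6, 4); X = 6.6.
W^NE = (Σα)·X − ½Σα_i² = 6.6² − ½·22.76 = 32.18.
Planner sets x_i = Σα_j = 6.6 for every i, so X^SO = 2·6.6 = 13.2.
W^SO = (Σα)·X^SO − ½·2·(Σα)² = (2/2)·6.6² = 43.56.
Deadweight loss = W^SO − W^NE = 11.38.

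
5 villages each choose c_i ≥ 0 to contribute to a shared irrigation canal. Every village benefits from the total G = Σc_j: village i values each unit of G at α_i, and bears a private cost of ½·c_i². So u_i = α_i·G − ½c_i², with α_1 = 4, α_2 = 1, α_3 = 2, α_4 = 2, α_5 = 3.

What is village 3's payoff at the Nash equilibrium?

22

Village i's FOC: ∂u_i/∂c_i = α_i − c_i = 0, so c_i* = α_i.
NE contributions = (4, 1, 2, 2, 3); G = 12.
u_3 = α_3·G − ½·(c_3)² = 2·12 − ½·2² = 22.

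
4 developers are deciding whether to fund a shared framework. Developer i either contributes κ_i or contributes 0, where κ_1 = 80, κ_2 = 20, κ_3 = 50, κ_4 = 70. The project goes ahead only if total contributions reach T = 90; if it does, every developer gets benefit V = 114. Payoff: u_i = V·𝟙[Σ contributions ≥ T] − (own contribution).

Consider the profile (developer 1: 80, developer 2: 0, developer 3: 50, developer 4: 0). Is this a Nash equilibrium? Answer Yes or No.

Yes

Total = 130 ≥ 90: provided.
Developer 1 (pledges 80, payoff 34): dropping to 0 → total 50, payoff 0. No gain.
Developer 2 (pledges 0, payoff 114): pledging 20 → total 150, payoff 94. No gain.
Developer 3 (pledges 50, payoff 64): dropping to 0 → total 80, payoff 0. No gain.
Developer 4 (pledges 0, payoff 114): pledging 70 → total 200, payoff 44. No gain.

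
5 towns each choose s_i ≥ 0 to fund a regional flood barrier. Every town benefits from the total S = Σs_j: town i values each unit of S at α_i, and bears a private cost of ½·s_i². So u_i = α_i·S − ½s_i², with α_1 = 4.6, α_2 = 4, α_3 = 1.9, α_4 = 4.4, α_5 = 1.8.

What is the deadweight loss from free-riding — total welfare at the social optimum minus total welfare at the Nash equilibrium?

Town i's FOC: ∂u_i/∂s_i = α_i − s_i = 0, so s_i* = α_i.
NE contributions = (4.6, 4, 1.9, 4.4, 1.8); S = 16.7.
W^NE = (Σα)·S − ½Σα_i² = 16.7² − ½·63.37 = 247.205.
Planner sets s_i = Σα_j = 16.7 for every i, so S^SO = 5·16.7 = 83.5.
W^SO = (Σα)·S^SO − ½·5·(Σα)² = (5/2)·16.7² = 697.225.
Deadweight loss = W^SO − W^NE = 450.02.

450.02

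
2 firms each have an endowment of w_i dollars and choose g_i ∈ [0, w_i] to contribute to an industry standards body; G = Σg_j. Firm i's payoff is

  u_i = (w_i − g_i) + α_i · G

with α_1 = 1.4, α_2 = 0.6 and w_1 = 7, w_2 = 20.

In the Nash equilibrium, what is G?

7

∂u_i/∂g_i = α_i − 1, so firm i contributes w_i if α_i > 1, else 0.
α_i > 1 for i ∈ {1}; NE contributions (7, 0), G = 7.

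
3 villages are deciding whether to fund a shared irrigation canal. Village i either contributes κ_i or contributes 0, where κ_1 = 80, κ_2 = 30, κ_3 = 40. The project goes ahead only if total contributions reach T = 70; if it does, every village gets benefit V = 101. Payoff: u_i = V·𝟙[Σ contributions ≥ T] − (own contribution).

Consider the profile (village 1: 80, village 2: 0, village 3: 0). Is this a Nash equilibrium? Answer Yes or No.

Total = 80 ≥ 70: provided.
Village 1 (pledges 80, payoff 21): dropping to 0 → total 0, payoff 0. No gain.
Village 2 (pledges 0, payoff 101): pledging 30 → total 110, payoff 71. No gain.
Village 3 (pledges 0, payoff 101): pledging 40 → total 120, payoff 61. No gain.

Yes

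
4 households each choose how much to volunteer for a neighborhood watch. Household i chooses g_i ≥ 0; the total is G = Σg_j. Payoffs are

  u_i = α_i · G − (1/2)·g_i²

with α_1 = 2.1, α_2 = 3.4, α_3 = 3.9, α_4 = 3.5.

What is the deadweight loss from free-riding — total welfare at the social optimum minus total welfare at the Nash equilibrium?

Household i's FOC: ∂u_i/∂g_i = α_i − g_i = 0, so g_i* = α_i.
NE contributions = (2.1, 3.4, 3.9, 3.5); G = 12.9.
W^NE = (Σα)·G − ½Σα_i² = 12.9² − ½·43.43 = 144.695.
Planner sets g_i = Σα_j = 12.9 for every i, so G^SO = 4·12.9 = 51.6.
W^SO = (Σα)·G^SO − ½·4·(Σα)² = (4/2)·12.9² = 332.82.
Deadweight loss = W^SO − W^NE = 188.125.

188.125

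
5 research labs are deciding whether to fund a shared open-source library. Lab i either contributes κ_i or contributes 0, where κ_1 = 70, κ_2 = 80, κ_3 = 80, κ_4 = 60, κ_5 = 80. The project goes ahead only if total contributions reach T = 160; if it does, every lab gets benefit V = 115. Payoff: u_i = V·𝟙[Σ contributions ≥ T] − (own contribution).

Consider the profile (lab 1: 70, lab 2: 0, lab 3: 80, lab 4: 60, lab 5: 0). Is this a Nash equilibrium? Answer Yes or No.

Yes

Total = 210 ≥ 160: provided.
Lab 1 (pledges 70, payoff 45): dropping to 0 → total 140, payoff 0. No gain.
Lab 2 (pledges 0, payoff 115): pledging 80 → total 290, payoff 35. No gain.
Lab 3 (pledges 80, payoff 35): dropping to 0 → total 130, payoff 0. No gain.
Lab 4 (pledges 60, payoff 55): dropping to 0 → total 150, payoff 0. No gain.
Lab 5 (pledges 0, payoff 115): pledging 80 → total 290, payoff 35. No gain.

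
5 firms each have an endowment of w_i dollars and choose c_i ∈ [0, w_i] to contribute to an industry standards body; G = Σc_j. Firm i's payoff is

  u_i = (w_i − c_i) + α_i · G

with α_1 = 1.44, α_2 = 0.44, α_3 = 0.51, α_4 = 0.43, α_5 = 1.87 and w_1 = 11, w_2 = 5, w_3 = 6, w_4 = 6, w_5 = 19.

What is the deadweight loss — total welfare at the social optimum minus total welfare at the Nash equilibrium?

62.73

∂u_i/∂c_i = α_i − 1, so firm i contributes w_i if α_i > 1, else 0.
α_i > 1 for i ∈ {1, 5}; NE contributions (11, 0, 0, 0, 19), G = 30.
W^NE = Σw_i − G^NE + (Σα_i)·G^NE = 47 + 3.69·30 = 157.7.
Planner: ∂(Σu_j)/∂c_i = Σα_j − 1 = 3.69 > 0, so everyone contributes w_i; G^SO = 47, W^SO = 47 + 3.69·47 = 220.43.
Deadweight loss = 62.73.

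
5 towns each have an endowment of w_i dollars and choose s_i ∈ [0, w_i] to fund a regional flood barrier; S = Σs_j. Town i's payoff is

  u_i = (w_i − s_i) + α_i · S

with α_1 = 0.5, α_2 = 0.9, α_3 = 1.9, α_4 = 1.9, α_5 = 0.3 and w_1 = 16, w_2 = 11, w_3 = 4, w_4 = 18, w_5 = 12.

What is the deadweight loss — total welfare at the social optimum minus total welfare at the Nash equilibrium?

175.5

∂u_i/∂s_i = α_i − 1, so town i contributes w_i if α_i > 1, else 0.
α_i > 1 for i ∈ {3, 4}; NE contributions (0, 0, 4, 18, 0), S = 22.
W^NE = Σw_i − S^NE + (Σα_i)·S^NE = 61 + 4.5·22 = 160.
Planner: ∂(Σu_j)/∂s_i = Σα_j − 1 = 4.5 > 0, so everyone contributes w_i; S^SO = 61, W^SO = 61 + 4.5·61 = 335.5.
Deadweight loss = 175.5.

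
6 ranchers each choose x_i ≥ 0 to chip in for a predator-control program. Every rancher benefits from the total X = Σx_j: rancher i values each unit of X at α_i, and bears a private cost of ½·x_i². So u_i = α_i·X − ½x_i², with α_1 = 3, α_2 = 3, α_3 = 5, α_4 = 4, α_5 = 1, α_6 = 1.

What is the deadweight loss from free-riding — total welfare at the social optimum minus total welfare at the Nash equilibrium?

Rancher i's FOC: ∂u_i/∂x_i = α_i − x_i = 0, so x_i* = α_i.
NE contributions = (3, 3, 5, 4, 1, 1); X = 17.
W^NE = (Σα)·X − ½Σα_i² = 17² − ½·61 = 258.5.
Planner sets x_i = Σα_j = 17 for every i, so X^SO = 6·17 = 102.
W^SO = (Σα)·X^SO − ½·6·(Σα)² = (6/2)·17² = 867.
Deadweight loss = W^SO − W^NE = 608.5.

608.5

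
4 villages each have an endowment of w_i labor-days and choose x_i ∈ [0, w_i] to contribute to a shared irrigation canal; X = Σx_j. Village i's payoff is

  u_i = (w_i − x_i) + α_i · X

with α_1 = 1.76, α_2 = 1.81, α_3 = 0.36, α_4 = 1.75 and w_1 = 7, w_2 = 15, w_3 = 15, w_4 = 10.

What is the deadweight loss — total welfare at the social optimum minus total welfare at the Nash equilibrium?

70.2

∂u_i/∂x_i = α_i − 1, so village i contributes w_i if α_i > 1, else 0.
α_i > 1 for i ∈ {1, 2, 4}; NE contributions (7, 15, 0, 10), X = 32.
W^NE = Σw_i − X^NE + (Σα_i)·X^NE = 47 + 4.68·32 = 196.76.
Planner: ∂(Σu_j)/∂x_i = Σα_j − 1 = 4.68 > 0, so everyone contributes w_i; X^SO = 47, W^SO = 47 + 4.68·47 = 266.96.
Deadweight loss = 70.2.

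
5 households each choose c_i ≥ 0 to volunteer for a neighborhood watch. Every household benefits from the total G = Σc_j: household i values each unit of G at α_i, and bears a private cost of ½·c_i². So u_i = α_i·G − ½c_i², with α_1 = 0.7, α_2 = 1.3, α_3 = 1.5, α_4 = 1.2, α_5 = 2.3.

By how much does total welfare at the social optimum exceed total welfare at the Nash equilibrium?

Household i's FOC: ∂u_i/∂c_i = α_i − c_i = 0, so c_i* = α_i.
NE contributions = (0.7, 1.3, 1.5, 1.2, 2.3); G = 7.
W^NE = (Σα)·G − ½Σα_i² = 7² − ½·11.16 = 43.42.
Planner sets c_i = Σα_j = 7 for every i, so G^SO = 5·7 = 35.
W^SO = (Σα)·G^SO − ½·5·(Σα)² = (5/2)·7² = 122.5.
Deadweight loss = W^SO − W^NE = 79.08.

79.08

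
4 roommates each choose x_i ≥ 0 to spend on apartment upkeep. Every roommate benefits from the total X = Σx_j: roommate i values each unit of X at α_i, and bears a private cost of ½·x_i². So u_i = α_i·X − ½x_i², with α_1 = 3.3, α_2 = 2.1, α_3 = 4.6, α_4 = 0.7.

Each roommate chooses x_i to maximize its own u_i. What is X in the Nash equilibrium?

Roommate i's FOC: ∂u_i/∂x_i = α_i − x_i = 0, so x_i* = α_i.
NE contributions = (3.3, 2.1, 4.6, 0.7); X = 10.7.

10.7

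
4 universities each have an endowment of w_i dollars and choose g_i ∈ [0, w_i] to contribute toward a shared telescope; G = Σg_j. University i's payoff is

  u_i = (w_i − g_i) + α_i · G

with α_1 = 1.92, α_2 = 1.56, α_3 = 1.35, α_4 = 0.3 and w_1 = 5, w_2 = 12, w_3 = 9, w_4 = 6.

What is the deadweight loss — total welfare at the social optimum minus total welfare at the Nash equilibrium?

24.78

∂u_i/∂g_i = α_i − 1, so university i contributes w_i if α_i > 1, else 0.
α_i > 1 for i ∈ {1, 2, 3}; NE contributions (5, 12, 9, 0), G = 26.
W^NE = Σw_i − G^NE + (Σα_i)·G^NE = 32 + 4.13·26 = 139.38.
Planner: ∂(Σu_j)/∂g_i = Σα_j − 1 = 4.13 > 0, so everyone contributes w_i; G^SO = 32, W^SO = 32 + 4.13·32 = 164.16.
Deadweight loss = 24.78.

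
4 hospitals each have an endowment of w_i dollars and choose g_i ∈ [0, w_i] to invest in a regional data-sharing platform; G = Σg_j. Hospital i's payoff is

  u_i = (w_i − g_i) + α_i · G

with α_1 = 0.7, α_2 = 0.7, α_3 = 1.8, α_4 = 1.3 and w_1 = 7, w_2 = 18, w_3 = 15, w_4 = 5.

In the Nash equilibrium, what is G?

20

∂u_i/∂g_i = α_i − 1, so hospital i contributes w_i if α_i > 1, else 0.
α_i > 1 for i ∈ {3, 4}; NE contributions (0, 0, 15, 5), G = 20.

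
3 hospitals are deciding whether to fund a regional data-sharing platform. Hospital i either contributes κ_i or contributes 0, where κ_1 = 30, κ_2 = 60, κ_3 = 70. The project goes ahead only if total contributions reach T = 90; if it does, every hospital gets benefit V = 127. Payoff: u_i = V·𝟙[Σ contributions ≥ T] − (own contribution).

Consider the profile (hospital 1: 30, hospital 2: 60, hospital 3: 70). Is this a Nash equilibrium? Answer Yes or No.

Total = 160 ≥ 90: provided.
Hospital 1 (pledges 30, payoff 97): dropping to 0 → total 130, payoff 127. Profitable deviation.

No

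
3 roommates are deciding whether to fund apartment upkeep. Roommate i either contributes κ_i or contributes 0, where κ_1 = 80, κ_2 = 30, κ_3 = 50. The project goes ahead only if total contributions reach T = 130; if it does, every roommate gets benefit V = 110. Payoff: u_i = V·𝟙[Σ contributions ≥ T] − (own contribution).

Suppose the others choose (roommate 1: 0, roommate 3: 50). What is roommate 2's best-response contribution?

0

Others' total = 50. Even contributing 30 gives 80 < 130: no benefit either way.
Best response: 0.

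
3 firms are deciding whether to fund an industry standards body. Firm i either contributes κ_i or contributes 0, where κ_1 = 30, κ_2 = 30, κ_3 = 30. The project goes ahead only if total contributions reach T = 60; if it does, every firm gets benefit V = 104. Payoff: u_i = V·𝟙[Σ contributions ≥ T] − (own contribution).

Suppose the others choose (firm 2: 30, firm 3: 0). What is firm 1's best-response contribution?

Others' total = 30. Contributing 30 brings total to 60 ≥ 60: gain V − κ_1 = 74.
Best response: 30.

30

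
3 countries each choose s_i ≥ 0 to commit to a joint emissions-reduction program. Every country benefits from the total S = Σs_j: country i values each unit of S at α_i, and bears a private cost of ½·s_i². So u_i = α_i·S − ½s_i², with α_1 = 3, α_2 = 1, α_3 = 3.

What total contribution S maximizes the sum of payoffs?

21

Planner FOC: ∂(Σu_j)/∂s_i = (Σα_j) − s_i = 0, so s_i^SO = Σα_j = 7 for every i; S^SO = 21.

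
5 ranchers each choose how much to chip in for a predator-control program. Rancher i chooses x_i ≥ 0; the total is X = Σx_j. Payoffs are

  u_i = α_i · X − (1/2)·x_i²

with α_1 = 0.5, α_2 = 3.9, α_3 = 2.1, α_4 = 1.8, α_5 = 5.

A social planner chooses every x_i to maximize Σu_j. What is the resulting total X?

Planner FOC: ∂(Σu_j)/∂x_i = (Σα_j) − x_i = 0, so x_i^SO = Σα_j = 13.3 for every i; X^SO = 66.5.

66.5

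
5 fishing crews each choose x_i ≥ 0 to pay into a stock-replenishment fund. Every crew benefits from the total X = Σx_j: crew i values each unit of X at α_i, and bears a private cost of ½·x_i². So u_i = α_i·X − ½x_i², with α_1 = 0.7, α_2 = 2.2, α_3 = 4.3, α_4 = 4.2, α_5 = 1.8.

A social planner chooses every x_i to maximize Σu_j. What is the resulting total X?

66

Planner FOC: ∂(Σu_j)/∂x_i = (Σα_j) − x_i = 0, so x_i^SO = Σα_j = 13.2 for every i; X^SO = 66.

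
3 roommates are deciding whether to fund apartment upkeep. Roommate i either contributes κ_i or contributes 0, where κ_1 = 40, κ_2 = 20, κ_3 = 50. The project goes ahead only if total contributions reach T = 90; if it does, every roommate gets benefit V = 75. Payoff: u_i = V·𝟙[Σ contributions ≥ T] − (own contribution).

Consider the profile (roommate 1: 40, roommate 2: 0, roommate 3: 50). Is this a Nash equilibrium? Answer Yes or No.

Yes

Total = 90 ≥ 90: provided.
Roommate 1 (pledges 40, payoff 35): dropping to 0 → total 50, payoff 0. No gain.
Roommate 2 (pledges 0, payoff 75): pledging 20 → total 110, payoff 55. No gain.
Roommate 3 (pledges 50, payoff 25): dropping to 0 → total 40, payoff 0. No gain.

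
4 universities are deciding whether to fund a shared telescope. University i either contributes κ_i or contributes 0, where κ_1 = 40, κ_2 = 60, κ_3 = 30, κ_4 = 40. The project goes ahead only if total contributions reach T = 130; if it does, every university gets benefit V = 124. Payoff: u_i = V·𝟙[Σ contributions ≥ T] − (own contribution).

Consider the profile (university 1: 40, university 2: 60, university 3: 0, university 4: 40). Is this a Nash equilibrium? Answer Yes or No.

Total = 140 ≥ 130: provided.
University 1 (pledges 40, payoff 84): dropping to 0 → total 100, payoff 0. No gain.
University 2 (pledges 60, payoff 64): dropping to 0 → total 80, payoff 0. No gain.
University 3 (pledges 0, payoff 124): pledging 30 → total 170, payoff 94. No gain.
University 4 (pledges 40, payoff 84): dropping to 0 → total 100, payoff 0. No gain.

Yes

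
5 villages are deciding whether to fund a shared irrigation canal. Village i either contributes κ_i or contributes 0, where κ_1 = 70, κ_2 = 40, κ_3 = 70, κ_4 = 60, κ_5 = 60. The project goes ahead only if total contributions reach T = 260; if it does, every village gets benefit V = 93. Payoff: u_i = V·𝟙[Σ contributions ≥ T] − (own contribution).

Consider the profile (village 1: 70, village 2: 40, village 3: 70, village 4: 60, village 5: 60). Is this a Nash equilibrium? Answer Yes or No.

No

Total = 300 ≥ 260: provided.
Village 1 (pledges 70, payoff 23): dropping to 0 → total 230, payoff 0. No gain.
Village 2 (pledges 40, payoff 53): dropping to 0 → total 260, payoff 93. Profitable deviation.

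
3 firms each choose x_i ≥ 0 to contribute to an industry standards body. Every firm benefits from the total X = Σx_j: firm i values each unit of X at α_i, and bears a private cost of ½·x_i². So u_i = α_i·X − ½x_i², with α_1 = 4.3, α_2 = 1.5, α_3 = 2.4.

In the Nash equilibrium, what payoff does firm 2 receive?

11.175

Firm i's FOC: ∂u_i/∂x_i = α_i − x_i = 0, so x_i* = α_i.
NE contributions = (4.3, 1.5, 2.4); X = 8.2.
u_2 = α_2·X − ½·(x_2)² = 1.5·8.2 − ½·1.5² = 11.175.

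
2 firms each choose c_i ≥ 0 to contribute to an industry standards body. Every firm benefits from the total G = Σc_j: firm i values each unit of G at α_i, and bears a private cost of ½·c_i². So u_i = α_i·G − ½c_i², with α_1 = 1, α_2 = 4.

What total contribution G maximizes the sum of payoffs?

10

Planner FOC: ∂(Σu_j)/∂c_i = (Σα_j) − c_i = 0, so c_i^SO = Σα_j = 5 for every i; G^SO = 10.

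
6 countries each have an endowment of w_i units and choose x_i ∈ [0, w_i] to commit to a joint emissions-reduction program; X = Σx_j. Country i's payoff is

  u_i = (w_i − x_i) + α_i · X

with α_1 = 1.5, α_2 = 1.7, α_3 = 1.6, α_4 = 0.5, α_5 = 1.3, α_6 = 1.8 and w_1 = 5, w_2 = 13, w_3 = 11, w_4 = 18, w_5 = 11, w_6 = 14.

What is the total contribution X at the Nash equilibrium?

∂u_i/∂x_i = α_i − 1, so country i contributes w_i if α_i > 1, else 0.
α_i > 1 for i ∈ {1, 2, 3, 5, 6}; NE contributions (5, 13, 11, 0, 11, 14), X = 54.

54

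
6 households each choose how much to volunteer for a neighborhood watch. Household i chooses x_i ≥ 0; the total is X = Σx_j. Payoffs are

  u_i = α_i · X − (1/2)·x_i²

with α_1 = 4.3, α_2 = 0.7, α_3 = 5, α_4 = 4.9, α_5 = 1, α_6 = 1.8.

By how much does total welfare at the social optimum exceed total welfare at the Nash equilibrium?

662.695

Household i's FOC: ∂u_i/∂x_i = α_i − x_i = 0, so x_i* = α_i.
NE contributions = (4.3, 0.7, 5, 4.9, 1, 1.8); X = 17.7.
W^NE = (Σα)·X − ½Σα_i² = 17.7² − ½·72.23 = 277.175.
Planner sets x_i = Σα_j = 17.7 for every i, so X^SO = 6·17.7 = 106.2.
W^SO = (Σα)·X^SO − ½·6·(Σα)² = (6/2)·17.7² = 939.87.
Deadweight loss = W^SO − W^NE = 662.695.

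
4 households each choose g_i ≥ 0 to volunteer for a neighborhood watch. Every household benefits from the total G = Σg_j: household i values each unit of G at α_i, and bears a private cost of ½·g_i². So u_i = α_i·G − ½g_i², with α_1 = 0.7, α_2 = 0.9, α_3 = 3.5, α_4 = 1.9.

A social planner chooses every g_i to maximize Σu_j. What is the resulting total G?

Planner FOC: ∂(Σu_j)/∂g_i = (Σα_j) − g_i = 0, so g_i^SO = Σα_j = 7 for every i; G^SO = 28.

28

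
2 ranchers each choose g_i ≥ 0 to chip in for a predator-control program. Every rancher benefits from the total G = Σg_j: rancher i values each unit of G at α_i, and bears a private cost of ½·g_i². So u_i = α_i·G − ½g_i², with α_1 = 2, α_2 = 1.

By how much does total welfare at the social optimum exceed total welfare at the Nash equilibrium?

2.5

Rancher i's FOC: ∂u_i/∂g_i = α_i − g_i = 0, so g_i* = α_i.
NE contributions = (2, 1); G = 3.
W^NE = (Σα)·G − ½Σα_i² = 3² − ½·5 = 6.5.
Planner sets g_i = Σα_j = 3 for every i, so G^SO = 2·3 = 6.
W^SO = (Σα)·G^SO − ½·2·(Σα)² = (2/2)·3² = 9.
Deadweight loss = W^SO − W^NE = 2.5.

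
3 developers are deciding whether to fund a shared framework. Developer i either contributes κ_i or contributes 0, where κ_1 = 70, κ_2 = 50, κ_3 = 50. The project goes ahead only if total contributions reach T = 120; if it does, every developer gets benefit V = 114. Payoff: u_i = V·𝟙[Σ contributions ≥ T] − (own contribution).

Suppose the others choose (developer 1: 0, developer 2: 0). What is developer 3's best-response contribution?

0

Others' total = 0. Even contributing 50 gives 50 < 120: no benefit either way.
Best response: 0.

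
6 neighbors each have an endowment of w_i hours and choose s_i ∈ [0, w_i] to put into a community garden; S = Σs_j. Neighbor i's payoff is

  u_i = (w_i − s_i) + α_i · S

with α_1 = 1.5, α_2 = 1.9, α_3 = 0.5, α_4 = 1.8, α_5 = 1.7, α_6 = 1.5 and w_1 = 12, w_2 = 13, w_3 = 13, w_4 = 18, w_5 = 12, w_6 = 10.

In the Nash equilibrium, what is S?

∂u_i/∂s_i = α_i − 1, so neighbor i contributes w_i if α_i > 1, else 0.
α_i > 1 for i ∈ {1, 2, 4, 5, 6}; NE contributions (12, 13, 0, 18, 12, 10), S = 65.

65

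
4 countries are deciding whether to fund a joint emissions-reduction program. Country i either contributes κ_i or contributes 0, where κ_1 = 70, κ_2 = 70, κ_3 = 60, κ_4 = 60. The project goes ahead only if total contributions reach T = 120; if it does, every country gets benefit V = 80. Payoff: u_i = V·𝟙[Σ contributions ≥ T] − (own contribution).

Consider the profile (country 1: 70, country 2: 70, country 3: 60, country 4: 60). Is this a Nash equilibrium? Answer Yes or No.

Total = 260 ≥ 120: provided.
Country 1 (pledges 70, payoff 10): dropping to 0 → total 190, payoff 80. Profitable deviation.

No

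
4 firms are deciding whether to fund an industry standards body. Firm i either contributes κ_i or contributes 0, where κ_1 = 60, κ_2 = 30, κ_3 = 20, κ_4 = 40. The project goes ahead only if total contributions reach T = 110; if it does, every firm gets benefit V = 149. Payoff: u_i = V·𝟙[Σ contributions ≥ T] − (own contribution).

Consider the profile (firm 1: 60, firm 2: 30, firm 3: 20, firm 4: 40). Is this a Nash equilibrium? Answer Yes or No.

No

Total = 150 ≥ 110: provided.
Firm 1 (pledges 60, payoff 89): dropping to 0 → total 90, payoff 0. No gain.
Firm 2 (pledges 30, payoff 119): dropping to 0 → total 120, payoff 149. Profitable deviation.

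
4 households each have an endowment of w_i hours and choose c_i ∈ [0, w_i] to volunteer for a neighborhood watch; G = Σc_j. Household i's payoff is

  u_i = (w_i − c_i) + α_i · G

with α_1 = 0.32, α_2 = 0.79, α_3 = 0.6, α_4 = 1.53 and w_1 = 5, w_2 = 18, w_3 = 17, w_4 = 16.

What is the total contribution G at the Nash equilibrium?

∂u_i/∂c_i = α_i − 1, so household i contributes w_i if α_i > 1, else 0.
α_i > 1 for i ∈ {4}; NE contributions (0, 0, 0, 16), G = 16.

16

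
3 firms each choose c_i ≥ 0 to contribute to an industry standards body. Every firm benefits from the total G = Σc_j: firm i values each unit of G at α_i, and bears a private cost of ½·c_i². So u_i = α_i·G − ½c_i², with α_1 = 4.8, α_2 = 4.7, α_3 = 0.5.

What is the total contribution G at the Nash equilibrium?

Firm i's FOC: ∂u_i/∂c_i = α_i − c_i = 0, so c_i* = α_i.
NE contributions = (4.8, 4.7, 0.5); G = 10.

10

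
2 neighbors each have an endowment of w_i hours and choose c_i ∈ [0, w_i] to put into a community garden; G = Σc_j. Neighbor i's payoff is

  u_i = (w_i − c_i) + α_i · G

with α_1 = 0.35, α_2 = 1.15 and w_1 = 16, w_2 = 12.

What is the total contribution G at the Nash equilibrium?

∂u_i/∂c_i = α_i − 1, so neighbor i contributes w_i if α_i > 1, else 0.
α_i > 1 for i ∈ {2}; NE contributions (0, 12), G = 12.

12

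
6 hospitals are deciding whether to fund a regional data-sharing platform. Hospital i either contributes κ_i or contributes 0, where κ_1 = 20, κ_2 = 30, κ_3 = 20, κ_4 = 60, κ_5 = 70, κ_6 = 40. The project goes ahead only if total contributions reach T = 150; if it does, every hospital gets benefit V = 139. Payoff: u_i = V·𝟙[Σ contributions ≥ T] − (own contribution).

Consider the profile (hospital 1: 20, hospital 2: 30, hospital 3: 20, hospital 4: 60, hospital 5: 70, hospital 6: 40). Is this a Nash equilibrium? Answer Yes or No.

No

Total = 240 ≥ 150: provided.
Hospital 1 (pledges 20, payoff 119): dropping to 0 → total 220, payoff 139. Profitable deviation.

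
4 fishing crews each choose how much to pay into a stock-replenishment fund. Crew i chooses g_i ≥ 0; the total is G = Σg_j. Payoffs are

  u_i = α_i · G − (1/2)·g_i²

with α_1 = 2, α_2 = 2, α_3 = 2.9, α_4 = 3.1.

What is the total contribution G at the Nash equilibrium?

10

Crew i's FOC: ∂u_i/∂g_i = α_i − g_i = 0, so g_i* = α_i.
NE contributions = (2, 2, 2.9, 3.1); G = 10.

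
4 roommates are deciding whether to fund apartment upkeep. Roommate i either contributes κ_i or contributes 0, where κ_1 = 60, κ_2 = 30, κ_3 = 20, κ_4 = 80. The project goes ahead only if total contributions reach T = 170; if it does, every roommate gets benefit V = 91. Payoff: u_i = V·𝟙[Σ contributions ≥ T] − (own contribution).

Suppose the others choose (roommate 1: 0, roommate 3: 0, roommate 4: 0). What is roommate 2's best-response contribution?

0

Others' total = 0. Even contributing 30 gives 30 < 170: no benefit either way.
Best response: 0.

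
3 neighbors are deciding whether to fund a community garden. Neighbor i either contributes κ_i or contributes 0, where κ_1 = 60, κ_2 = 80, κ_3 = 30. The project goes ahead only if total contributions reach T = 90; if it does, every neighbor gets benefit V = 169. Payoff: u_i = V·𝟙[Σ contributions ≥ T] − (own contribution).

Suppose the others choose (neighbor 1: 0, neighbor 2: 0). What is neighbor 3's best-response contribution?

0

Others' total = 0. Even contributing 30 gives 30 < 90: no benefit either way.
Best response: 0.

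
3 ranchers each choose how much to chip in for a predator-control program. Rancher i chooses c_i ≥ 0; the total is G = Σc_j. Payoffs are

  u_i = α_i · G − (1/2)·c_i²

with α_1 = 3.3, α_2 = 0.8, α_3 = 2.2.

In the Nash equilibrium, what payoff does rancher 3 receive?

11.44

Rancher i's FOC: ∂u_i/∂c_i = α_i − c_i = 0, so c_i* = α_i.
NE contributions = (3.3, 0.8, 2.2); G = 6.3.
u_3 = α_3·G − ½·(c_3)² = 2.2·6.3 − ½·2.2² = 11.44.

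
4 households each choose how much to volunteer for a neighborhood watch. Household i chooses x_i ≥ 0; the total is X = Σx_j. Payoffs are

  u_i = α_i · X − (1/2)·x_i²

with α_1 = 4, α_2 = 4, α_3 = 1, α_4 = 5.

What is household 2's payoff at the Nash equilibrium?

48

Household i's FOC: ∂u_i/∂x_i = α_i − x_i = 0, so x_i* = α_i.
NE contributions = (4, 4, 1, 5); X = 14.
u_2 = α_2·X − ½·(x_2)² = 4·14 − ½·4² = 48.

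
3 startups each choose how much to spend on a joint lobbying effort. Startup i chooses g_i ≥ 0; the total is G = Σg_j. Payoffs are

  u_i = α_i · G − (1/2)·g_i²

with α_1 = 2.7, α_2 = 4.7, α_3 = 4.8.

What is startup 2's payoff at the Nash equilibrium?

Startup i's FOC: ∂u_i/∂g_i = α_i − g_i = 0, so g_i* = α_i.
NE contributions = (2.7, 4.7, 4.8); G = 12.2.
u_2 = α_2·G − ½·(g_2)² = 4.7·12.2 − ½·4.7² = 46.295.

46.295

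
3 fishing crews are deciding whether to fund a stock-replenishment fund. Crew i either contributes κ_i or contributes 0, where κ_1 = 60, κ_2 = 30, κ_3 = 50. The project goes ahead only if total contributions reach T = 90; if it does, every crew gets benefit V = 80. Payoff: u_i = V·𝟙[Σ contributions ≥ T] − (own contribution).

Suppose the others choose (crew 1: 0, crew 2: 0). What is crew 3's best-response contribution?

Others' total = 0. Even contributing 50 gives 50 < 90: no benefit either way.
Best response: 0.

0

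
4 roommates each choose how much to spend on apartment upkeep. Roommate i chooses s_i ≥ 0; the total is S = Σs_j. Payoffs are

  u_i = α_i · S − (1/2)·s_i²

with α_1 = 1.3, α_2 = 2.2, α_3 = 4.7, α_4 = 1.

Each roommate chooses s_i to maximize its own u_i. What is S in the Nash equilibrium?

Roommate i's FOC: ∂u_i/∂s_i = α_i − s_i = 0, so s_i* = α_i.
NE contributions = (1.3, 2.2, 4.7, 1); S = 9.2.

9.2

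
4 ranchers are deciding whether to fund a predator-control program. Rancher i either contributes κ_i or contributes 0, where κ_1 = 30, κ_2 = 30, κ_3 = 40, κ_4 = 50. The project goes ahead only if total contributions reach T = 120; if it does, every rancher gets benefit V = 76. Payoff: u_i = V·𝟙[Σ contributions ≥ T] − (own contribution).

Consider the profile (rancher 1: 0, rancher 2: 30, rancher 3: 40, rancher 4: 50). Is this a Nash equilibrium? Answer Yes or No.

Total = 120 ≥ 120: provided.
Rancher 1 (pledges 0, payoff 76): pledging 30 → total 150, payoff 46. No gain.
Rancher 2 (pledges 30, payoff 46): dropping to 0 → total 90, payoff 0. No gain.
Rancher 3 (pledges 40, payoff 36): dropping to 0 → total 80, payoff 0. No gain.
Rancher 4 (pledges 50, payoff 26): dropping to 0 → total 70, payoff 0. No gain.

Yes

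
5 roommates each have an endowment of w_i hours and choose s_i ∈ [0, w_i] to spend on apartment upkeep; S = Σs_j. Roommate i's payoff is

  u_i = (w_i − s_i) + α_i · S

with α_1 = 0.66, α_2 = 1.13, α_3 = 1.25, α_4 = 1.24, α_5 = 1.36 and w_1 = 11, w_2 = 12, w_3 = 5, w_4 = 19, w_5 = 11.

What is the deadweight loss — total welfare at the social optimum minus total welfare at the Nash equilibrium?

51.04

∂u_i/∂s_i = α_i − 1, so roommate i contributes w_i if α_i > 1, else 0.
α_i > 1 for i ∈ {2, 3, 4, 5}; NE contributions (0, 12, 5, 19, 11), S = 47.
W^NE = Σw_i − S^NE + (Σα_i)·S^NE = 58 + 4.64·47 = 276.08.
Planner: ∂(Σu_j)/∂s_i = Σα_j − 1 = 4.64 > 0, so everyone contributes w_i; S^SO = 58, W^SO = 58 + 4.64·58 = 327.12.
Deadweight loss = 51.04.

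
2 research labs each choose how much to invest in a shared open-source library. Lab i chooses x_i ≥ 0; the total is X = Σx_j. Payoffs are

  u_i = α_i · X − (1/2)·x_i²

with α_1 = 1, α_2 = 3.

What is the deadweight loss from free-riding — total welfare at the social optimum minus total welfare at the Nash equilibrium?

Lab i's FOC: ∂u_i/∂x_i = α_i − x_i = 0, so x_i* = α_i.
NE contributions = (1, 3); X = 4.
W^NE = (Σα)·X − ½Σα_i² = 4² − ½·10 = 11.
Planner sets x_i = Σα_j = 4 for every i, so X^SO = 2·4 = 8.
W^SO = (Σα)·X^SO − ½·2·(Σα)² = (2/2)·4² = 16.
Deadweight loss = W^SO − W^NE = 5.

5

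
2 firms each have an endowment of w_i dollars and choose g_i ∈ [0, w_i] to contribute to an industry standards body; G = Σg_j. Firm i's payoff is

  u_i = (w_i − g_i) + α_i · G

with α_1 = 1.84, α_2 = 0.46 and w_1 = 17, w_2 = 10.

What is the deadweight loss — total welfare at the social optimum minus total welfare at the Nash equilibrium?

∂u_i/∂g_i = α_i − 1, so firm i contributes w_i if α_i > 1, else 0.
α_i > 1 for i ∈ {1}; NE contributions (17, 0), G = 17.
W^NE = Σw_i − G^NE + (Σα_i)·G^NE = 27 + 1.3·17 = 49.1.
Planner: ∂(Σu_j)/∂g_i = Σα_j − 1 = 1.3 > 0, so everyone contributes w_i; G^SO = 27, W^SO = 27 + 1.3·27 = 62.1.
Deadweight loss = 13.

13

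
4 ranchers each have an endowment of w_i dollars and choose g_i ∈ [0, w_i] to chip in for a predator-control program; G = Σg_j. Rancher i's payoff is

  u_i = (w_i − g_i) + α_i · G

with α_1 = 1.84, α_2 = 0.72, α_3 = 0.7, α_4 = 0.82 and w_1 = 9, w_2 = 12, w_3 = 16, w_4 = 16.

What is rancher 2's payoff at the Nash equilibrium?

∂u_i/∂g_i = α_i − 1, so rancher i contributes w_i if α_i > 1, else 0.
α_i > 1 for i ∈ {1}; NE contributions (9, 0, 0, 0), G = 9.
u_2 = (12 − 0) + 0.72·9 = 18.48.

18.48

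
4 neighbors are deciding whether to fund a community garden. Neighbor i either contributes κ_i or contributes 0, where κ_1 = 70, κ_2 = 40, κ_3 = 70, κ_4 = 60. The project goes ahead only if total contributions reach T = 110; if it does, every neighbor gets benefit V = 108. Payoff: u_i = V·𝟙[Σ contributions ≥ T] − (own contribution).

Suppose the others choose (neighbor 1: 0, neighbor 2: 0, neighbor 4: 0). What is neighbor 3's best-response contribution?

0

Others' total = 0. Even contributing 70 gives 70 < 110: no benefit either way.
Best response: 0.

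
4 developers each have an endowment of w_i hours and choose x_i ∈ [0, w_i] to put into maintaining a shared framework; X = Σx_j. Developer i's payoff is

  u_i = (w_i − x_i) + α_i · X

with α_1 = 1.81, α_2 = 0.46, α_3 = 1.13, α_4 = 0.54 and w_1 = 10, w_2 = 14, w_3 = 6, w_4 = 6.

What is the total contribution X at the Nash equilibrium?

16

∂u_i/∂x_i = α_i − 1, so developer i contributes w_i if α_i > 1, else 0.
α_i > 1 for i ∈ {1, 3}; NE contributions (10, 0, 6, 0), X = 16.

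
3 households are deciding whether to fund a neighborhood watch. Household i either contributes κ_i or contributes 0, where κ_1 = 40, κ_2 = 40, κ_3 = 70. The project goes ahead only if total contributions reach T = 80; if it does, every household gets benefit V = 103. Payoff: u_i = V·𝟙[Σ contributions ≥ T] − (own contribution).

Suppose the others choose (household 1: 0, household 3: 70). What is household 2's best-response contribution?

Others' total = 70. Contributing 40 brings total to 110 ≥ 80: gain V − κ_2 = 63.
Best response: 40.

40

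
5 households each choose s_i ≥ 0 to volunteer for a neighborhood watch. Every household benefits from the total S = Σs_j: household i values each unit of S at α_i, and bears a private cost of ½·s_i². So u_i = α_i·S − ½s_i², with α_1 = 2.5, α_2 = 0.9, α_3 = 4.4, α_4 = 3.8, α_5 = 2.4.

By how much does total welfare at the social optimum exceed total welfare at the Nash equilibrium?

317.31

Household i's FOC: ∂u_i/∂s_i = α_i − s_i = 0, so s_i* = α_i.
NE contributions = (2.5, 0.9, 4.4, 3.8, 2.4); S = 14.
W^NE = (Σα)·S − ½Σα_i² = 14² − ½·46.62 = 172.69.
Planner sets s_i = Σα_j = 14 for every i, so S^SO = 5·14 = 70.
W^SO = (Σα)·S^SO − ½·5·(Σα)² = (5/2)·14² = 490.
Deadweight loss = W^SO − W^NE = 317.31.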